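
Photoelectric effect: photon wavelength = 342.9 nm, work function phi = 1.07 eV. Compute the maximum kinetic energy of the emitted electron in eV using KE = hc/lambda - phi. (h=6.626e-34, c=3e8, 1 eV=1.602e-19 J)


E_photon = hc / lambda
= (6.626e-34)(3e8) / (342.9e-9)
= 5.7970e-19 J
= 3.6186 eV
KE = E_photon - phi
= 3.6186 - 1.07
= 2.5486 eV

2.5486


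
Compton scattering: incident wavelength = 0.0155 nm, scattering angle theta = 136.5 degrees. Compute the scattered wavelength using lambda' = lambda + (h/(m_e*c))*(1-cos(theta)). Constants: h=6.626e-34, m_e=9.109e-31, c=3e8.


Compton wavelength: h/(m_e*c) = 2.4247e-12 m
d_lambda = 2.4247e-12 * (1 - cos(136.5 deg))
= 2.4247e-12 * 1.725374
= 4.1835e-12 m = 0.004184 nm
lambda' = 0.0155 + 0.004184
= 0.019684 nm

0.019684


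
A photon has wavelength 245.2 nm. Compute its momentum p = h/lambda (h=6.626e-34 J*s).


p = h / lambda
= 6.626e-34 / (245.2e-9)
= 6.626e-34 / 2.4520e-07
= 2.7023e-27 kg*m/s

2.7023e-27


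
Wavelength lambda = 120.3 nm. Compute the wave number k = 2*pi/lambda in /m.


k = 2 * pi / lambda
= 6.2832 / (120.3e-9)
= 6.2832 / 1.2030e-07
= 5.2229e+07 /m

5.2229e+07


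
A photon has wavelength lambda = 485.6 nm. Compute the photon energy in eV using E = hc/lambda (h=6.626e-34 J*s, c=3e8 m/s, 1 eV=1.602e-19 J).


E = hc / lambda
= (6.626e-34)(3e8) / (485.6e-9)
= 1.9878e-25 / 4.8560e-07
= 4.0935e-19 J
Converting to eV: 4.0935e-19 / 1.602e-19
= 2.5552 eV

2.5552


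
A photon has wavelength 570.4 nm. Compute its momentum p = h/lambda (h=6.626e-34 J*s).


p = h / lambda
= 6.626e-34 / (570.4e-9)
= 6.626e-34 / 5.7040e-07
= 1.1616e-27 kg*m/s

1.1616e-27


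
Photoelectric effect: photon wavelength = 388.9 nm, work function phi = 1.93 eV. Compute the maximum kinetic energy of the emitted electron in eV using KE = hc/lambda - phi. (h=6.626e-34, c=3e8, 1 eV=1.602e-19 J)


E_photon = hc / lambda
= (6.626e-34)(3e8) / (388.9e-9)
= 5.1113e-19 J
= 3.1906 eV
KE = E_photon - phi
= 3.1906 - 1.93
= 1.2606 eV

1.2606


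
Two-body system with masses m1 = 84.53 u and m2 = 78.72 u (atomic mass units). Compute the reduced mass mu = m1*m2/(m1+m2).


mu = m1 * m2 / (m1 + m2)
= 84.53 * 78.72 / (84.53 + 78.72)
= 6654.2016 / 163.25
= 40.7608 u

40.7608


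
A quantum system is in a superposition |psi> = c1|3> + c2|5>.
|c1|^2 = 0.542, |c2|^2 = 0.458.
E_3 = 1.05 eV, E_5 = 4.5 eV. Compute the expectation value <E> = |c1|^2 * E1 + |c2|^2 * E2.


<E> = |c1|^2 * E1 + |c2|^2 * E2
= 0.542 * 1.05 + 0.458 * 4.5
= 0.5691 + 2.061
= 2.6301 eV

2.6301


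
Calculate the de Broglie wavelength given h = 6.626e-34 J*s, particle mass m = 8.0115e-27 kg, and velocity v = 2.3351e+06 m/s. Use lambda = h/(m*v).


lambda = h / (m * v)
= 6.626e-34 / (8.0115e-27 * 2.3351e+06)
= 6.626e-34 / 1.8708e-20
= 3.5419e-14 m

3.5419e-14


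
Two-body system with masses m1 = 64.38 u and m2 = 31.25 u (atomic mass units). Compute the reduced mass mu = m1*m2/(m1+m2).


mu = m1 * m2 / (m1 + m2)
= 64.38 * 31.25 / (64.38 + 31.25)
= 2011.875 / 95.63
= 21.0381 u

21.0381


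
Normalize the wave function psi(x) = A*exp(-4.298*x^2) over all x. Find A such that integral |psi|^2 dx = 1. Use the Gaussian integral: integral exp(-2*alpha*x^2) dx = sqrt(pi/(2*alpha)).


integral |psi|^2 dx = A^2 * sqrt(pi/(2*alpha)) = 1
A^2 = sqrt(2*alpha/pi)
= sqrt(2 * 4.298 / pi)
= 1.654144
A = sqrt(1.654144)
= 1.2861

1.2861


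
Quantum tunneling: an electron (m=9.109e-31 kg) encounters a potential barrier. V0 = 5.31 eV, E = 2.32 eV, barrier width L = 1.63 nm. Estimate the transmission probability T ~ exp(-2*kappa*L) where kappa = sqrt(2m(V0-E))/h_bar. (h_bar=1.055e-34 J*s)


V0 - E = 2.99 eV = 4.7900e-19 J
kappa = sqrt(2 * m * (V0-E)) / h_bar
= sqrt(2 * 9.109e-31 * 4.7900e-19) / 1.055e-34
= 8.8545e+09 /m
2*kappa*L = 2 * 8.8545e+09 * 1.63e-9
= 28.8657
T = exp(-28.8657) = 2.909234e-13

2.909234e-13


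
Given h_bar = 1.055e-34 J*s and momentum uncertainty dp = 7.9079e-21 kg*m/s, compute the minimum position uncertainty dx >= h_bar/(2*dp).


dx = h_bar / (2 * dp)
= 1.055e-34 / (2 * 7.9079e-21)
= 1.055e-34 / 1.5816e-20
= 6.6705e-15 m

6.6705e-15


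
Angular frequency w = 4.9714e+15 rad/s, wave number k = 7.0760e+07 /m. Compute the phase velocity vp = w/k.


vp = w / k
= 4.9714e+15 / 7.0760e+07
= 7.0257e+07 m/s

7.0257e+07


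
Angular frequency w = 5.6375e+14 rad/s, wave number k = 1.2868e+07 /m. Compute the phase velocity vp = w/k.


vp = w / k
= 5.6375e+14 / 1.2868e+07
= 4.3810e+07 m/s

4.3810e+07


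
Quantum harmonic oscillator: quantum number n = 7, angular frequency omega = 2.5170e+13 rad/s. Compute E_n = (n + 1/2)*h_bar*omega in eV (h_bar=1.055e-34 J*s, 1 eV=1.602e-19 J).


E = (n + 1/2) * h_bar * omega
= (7 + 0.5) * 1.055e-34 * 2.5170e+13
= 7.5 * 2.6554e-21
= 1.9916e-20 J
= 0.1243 eV

0.1243


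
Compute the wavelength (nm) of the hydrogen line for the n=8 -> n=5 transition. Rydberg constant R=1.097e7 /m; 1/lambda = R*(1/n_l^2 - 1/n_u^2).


1/lambda = R * (1/n_l^2 - 1/n_u^2)
= 1.097e7 * (1/5^2 - 1/8^2)
= 1.097e7 * (0.04 - 0.015625)
= 1.097e7 * 0.024375
= 2.6739e+05 /m
lambda = 1 / 2.6739e+05 = 3739.8032 nm

3739.8032


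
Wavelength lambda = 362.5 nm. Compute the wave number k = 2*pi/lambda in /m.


k = 2 * pi / lambda
= 6.2832 / (362.5e-9)
= 6.2832 / 3.6250e-07
= 1.7333e+07 /m

1.7333e+07


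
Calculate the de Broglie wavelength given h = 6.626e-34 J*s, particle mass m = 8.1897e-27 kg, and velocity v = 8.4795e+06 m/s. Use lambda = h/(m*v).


lambda = h / (m * v)
= 6.626e-34 / (8.1897e-27 * 8.4795e+06)
= 6.626e-34 / 6.9445e-20
= 9.5414e-15 m

9.5414e-15


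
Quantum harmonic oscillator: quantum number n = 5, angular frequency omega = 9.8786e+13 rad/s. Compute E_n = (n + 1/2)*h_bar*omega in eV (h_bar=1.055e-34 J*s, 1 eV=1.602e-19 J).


E = (n + 1/2) * h_bar * omega
= (5 + 0.5) * 1.055e-34 * 9.8786e+13
= 5.5 * 1.0422e-20
= 5.7321e-20 J
= 0.3578 eV

0.3578


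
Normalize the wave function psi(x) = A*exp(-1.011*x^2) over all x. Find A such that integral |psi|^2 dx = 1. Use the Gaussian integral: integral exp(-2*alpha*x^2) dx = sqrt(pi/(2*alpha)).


integral |psi|^2 dx = A^2 * sqrt(pi/(2*alpha)) = 1
A^2 = sqrt(2*alpha/pi)
= sqrt(2 * 1.011 / pi)
= 0.802261
A = sqrt(0.802261)
= 0.8957

0.8957


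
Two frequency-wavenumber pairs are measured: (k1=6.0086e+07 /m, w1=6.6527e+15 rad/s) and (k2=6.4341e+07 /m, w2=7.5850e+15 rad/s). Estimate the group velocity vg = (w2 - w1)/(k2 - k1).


vg = (w2 - w1) / (k2 - k1)
= (7.5850e+15 - 6.6527e+15) / (6.4341e+07 - 6.0086e+07)
= 9.3230e+14 / 4.2550e+06
= 2.1911e+08 m/s

2.1911e+08


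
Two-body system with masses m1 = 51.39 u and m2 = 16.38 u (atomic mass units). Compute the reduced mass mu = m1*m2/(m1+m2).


mu = m1 * m2 / (m1 + m2)
= 51.39 * 16.38 / (51.39 + 16.38)
= 841.7682 / 67.77
= 12.421 u

12.421


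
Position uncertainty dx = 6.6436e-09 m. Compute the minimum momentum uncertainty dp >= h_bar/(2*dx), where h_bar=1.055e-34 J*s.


dp = h_bar / (2 * dx)
= 1.055e-34 / (2 * 6.6436e-09)
= 1.055e-34 / 1.3287e-08
= 7.9400e-27 kg*m/s

7.9400e-27


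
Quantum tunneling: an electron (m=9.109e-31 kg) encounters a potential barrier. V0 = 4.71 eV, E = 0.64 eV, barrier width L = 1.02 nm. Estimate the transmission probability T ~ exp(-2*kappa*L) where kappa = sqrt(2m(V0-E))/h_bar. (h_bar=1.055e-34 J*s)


V0 - E = 4.07 eV = 6.5201e-19 J
kappa = sqrt(2 * m * (V0-E)) / h_bar
= sqrt(2 * 9.109e-31 * 6.5201e-19) / 1.055e-34
= 1.0331e+10 /m
2*kappa*L = 2 * 1.0331e+10 * 1.02e-9
= 21.0745
T = exp(-21.0745) = 7.038450e-10

7.038450e-10


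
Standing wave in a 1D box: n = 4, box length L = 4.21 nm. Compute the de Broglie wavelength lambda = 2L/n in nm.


lambda = 2L / n
= 2 * 4.21 / 4
= 8.42 / 4
= 2.105 nm

2.105


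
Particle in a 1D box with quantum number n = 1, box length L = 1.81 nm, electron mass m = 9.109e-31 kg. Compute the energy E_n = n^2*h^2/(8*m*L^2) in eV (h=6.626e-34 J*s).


E = n^2 * h^2 / (8 * m * L^2)
= 1^2 * (6.626e-34)^2 / (8 * 9.109e-31 * (1.81e-9)^2)
= 1 * 4.3904e-67 / (8 * 9.109e-31 * 3.2761e-18)
= 1.8390e-20 J
= 0.1148 eV

0.1148


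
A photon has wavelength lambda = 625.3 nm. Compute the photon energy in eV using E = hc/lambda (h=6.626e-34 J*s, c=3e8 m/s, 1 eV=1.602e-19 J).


E = hc / lambda
= (6.626e-34)(3e8) / (625.3e-9)
= 1.9878e-25 / 6.2530e-07
= 3.1790e-19 J
Converting to eV: 3.1790e-19 / 1.602e-19
= 1.9844 eV

1.9844


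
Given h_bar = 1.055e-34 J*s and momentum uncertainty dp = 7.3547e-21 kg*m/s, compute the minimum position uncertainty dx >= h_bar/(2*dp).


dx = h_bar / (2 * dp)
= 1.055e-34 / (2 * 7.3547e-21)
= 1.055e-34 / 1.4709e-20
= 7.1723e-15 m

7.1723e-15


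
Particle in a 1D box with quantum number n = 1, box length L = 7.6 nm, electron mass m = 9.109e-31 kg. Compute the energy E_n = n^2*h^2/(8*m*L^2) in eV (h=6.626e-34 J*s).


E = n^2 * h^2 / (8 * m * L^2)
= 1^2 * (6.626e-34)^2 / (8 * 9.109e-31 * (7.6e-9)^2)
= 1 * 4.3904e-67 / (8 * 9.109e-31 * 5.7760e-17)
= 1.0431e-21 J
= 0.0065 eV

0.0065


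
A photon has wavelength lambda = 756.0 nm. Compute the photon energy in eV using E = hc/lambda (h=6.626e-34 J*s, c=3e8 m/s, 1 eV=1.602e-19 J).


E = hc / lambda
= (6.626e-34)(3e8) / (756.0e-9)
= 1.9878e-25 / 7.5600e-07
= 2.6294e-19 J
Converting to eV: 2.6294e-19 / 1.602e-19
= 1.6413 eV

1.6413


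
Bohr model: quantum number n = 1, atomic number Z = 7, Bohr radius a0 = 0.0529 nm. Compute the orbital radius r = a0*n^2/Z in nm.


r = a0 * n^2 / Z
= 0.0529 * 1^2 / 7
= 0.0529 * 1 / 7
= 0.0076 nm

0.0076


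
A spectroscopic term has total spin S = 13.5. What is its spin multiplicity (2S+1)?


Spin multiplicity = 2S + 1
= 2 * 13.5 + 1
= 27.0 + 1
= 28

28


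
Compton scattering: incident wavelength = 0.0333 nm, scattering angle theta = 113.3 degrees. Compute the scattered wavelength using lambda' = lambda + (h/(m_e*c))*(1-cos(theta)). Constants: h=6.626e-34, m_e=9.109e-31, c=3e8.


Compton wavelength: h/(m_e*c) = 2.4247e-12 m
d_lambda = 2.4247e-12 * (1 - cos(113.3 deg))
= 2.4247e-12 * 1.395546
= 3.3838e-12 m = 0.003384 nm
lambda' = 0.0333 + 0.003384
= 0.036684 nm

0.036684


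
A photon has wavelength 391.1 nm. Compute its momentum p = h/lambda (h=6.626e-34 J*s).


p = h / lambda
= 6.626e-34 / (391.1e-9)
= 6.626e-34 / 3.9110e-07
= 1.6942e-27 kg*m/s

1.6942e-27


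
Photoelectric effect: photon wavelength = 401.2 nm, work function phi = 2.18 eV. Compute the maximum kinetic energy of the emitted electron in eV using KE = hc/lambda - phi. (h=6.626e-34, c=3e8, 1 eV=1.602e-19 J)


E_photon = hc / lambda
= (6.626e-34)(3e8) / (401.2e-9)
= 4.9546e-19 J
= 3.0928 eV
KE = E_photon - phi
= 3.0928 - 2.18
= 0.9128 eV

0.9128


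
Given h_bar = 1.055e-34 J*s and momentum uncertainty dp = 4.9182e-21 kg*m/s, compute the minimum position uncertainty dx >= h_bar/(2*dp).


dx = h_bar / (2 * dp)
= 1.055e-34 / (2 * 4.9182e-21)
= 1.055e-34 / 9.8364e-21
= 1.0725e-14 m

1.0725e-14


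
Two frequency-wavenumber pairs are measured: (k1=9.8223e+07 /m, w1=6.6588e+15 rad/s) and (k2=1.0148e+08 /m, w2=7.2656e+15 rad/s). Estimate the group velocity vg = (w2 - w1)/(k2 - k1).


vg = (w2 - w1) / (k2 - k1)
= (7.2656e+15 - 6.6588e+15) / (1.0148e+08 - 9.8223e+07)
= 6.0680e+14 / 3.2570e+06
= 1.8631e+08 m/s

1.8631e+08


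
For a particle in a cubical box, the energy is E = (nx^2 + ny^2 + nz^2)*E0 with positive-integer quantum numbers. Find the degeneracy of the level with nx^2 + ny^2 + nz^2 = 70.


Enumerate all (nx, ny, nz) with nx^2 + ny^2 + nz^2 = 70:
(3,5,6)
(3,6,5)
(5,3,6)
(5,6,3)
(6,3,5)
(6,5,3)
Total degeneracy = 6

6


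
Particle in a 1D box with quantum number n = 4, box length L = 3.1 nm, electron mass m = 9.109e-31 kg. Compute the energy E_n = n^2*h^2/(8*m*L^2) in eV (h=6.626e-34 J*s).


E = n^2 * h^2 / (8 * m * L^2)
= 4^2 * (6.626e-34)^2 / (8 * 9.109e-31 * (3.1e-9)^2)
= 16 * 4.3904e-67 / (8 * 9.109e-31 * 9.6100e-18)
= 1.0031e-19 J
= 0.6261 eV

0.6261


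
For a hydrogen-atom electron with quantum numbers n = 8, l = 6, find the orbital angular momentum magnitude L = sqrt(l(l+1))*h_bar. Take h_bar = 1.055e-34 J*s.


L = sqrt(l*(l+1)) * h_bar
= sqrt(6 * 7) * 1.055e-34
= sqrt(42) * 1.055e-34
= 6.4807 * 1.055e-34
= 6.8372e-34 J*s

6.8372e-34


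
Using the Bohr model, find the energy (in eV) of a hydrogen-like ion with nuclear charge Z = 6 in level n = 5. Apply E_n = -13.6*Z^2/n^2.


E_n = -13.6 * Z^2 / n^2
= -13.6 * 6^2 / 5^2
= -13.6 * 36 / 25
= -19.584 eV

-19.584


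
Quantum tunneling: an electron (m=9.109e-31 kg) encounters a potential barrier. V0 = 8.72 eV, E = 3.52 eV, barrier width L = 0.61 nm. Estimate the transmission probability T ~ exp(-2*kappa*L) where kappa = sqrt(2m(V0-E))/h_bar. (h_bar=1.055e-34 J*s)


V0 - E = 5.2 eV = 8.3304e-19 J
kappa = sqrt(2 * m * (V0-E)) / h_bar
= sqrt(2 * 9.109e-31 * 8.3304e-19) / 1.055e-34
= 1.1677e+10 /m
2*kappa*L = 2 * 1.1677e+10 * 0.61e-9
= 14.2459
T = exp(-14.2459) = 6.502397e-07

6.502397e-07


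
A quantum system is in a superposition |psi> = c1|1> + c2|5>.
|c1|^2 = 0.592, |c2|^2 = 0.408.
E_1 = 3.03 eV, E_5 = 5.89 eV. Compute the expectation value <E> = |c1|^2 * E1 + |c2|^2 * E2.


<E> = |c1|^2 * E1 + |c2|^2 * E2
= 0.592 * 3.03 + 0.408 * 5.89
= 1.7938 + 2.4031
= 4.1969 eV

4.1969


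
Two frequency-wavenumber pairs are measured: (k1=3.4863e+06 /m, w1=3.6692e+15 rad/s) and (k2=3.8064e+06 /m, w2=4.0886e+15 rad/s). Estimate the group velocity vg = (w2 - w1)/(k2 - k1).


vg = (w2 - w1) / (k2 - k1)
= (4.0886e+15 - 3.6692e+15) / (3.8064e+06 - 3.4863e+06)
= 4.1940e+14 / 3.2010e+05
= 1.3102e+09 m/s

1.3102e+09


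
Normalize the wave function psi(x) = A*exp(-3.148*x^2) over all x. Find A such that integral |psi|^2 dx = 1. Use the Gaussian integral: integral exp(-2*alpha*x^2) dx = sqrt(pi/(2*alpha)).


integral |psi|^2 dx = A^2 * sqrt(pi/(2*alpha)) = 1
A^2 = sqrt(2*alpha/pi)
= sqrt(2 * 3.148 / pi)
= 1.415655
A = sqrt(1.415655)
= 1.1898

1.1898


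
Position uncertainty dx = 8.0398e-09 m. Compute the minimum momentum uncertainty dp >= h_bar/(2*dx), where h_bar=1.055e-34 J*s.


dp = h_bar / (2 * dx)
= 1.055e-34 / (2 * 8.0398e-09)
= 1.055e-34 / 1.6080e-08
= 6.5611e-27 kg*m/s

6.5611e-27


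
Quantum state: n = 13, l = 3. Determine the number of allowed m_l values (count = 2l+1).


m_l ranges from -l to +l in integer steps
So m_l goes from -3 to +3
Count = 2l + 1 = 2*3 + 1
= 7

7


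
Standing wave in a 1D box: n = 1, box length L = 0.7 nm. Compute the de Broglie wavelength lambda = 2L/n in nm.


lambda = 2L / n
= 2 * 0.7 / 1
= 1.4 / 1
= 1.4 nm

1.4


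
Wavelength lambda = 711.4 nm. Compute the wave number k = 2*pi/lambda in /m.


k = 2 * pi / lambda
= 6.2832 / (711.4e-9)
= 6.2832 / 7.1140e-07
= 8.8321e+06 /m

8.8321e+06


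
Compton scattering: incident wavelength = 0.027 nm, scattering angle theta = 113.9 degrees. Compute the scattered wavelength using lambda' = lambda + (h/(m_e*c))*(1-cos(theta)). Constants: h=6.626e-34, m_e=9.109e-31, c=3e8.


Compton wavelength: h/(m_e*c) = 2.4247e-12 m
d_lambda = 2.4247e-12 * (1 - cos(113.9 deg))
= 2.4247e-12 * 1.405142
= 3.4071e-12 m = 0.003407 nm
lambda' = 0.027 + 0.003407
= 0.030407 nm

0.030407


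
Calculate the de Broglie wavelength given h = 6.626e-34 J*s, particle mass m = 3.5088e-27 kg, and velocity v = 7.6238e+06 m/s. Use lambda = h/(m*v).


lambda = h / (m * v)
= 6.626e-34 / (3.5088e-27 * 7.6238e+06)
= 6.626e-34 / 2.6750e-20
= 2.4770e-14 m

2.4770e-14


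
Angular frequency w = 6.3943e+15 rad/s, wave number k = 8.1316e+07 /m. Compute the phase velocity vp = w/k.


vp = w / k
= 6.3943e+15 / 8.1316e+07
= 7.8635e+07 m/s

7.8635e+07


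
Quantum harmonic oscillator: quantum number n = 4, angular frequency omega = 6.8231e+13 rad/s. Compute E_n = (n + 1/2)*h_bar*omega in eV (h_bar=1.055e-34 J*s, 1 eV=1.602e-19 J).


E = (n + 1/2) * h_bar * omega
= (4 + 0.5) * 1.055e-34 * 6.8231e+13
= 4.5 * 7.1984e-21
= 3.2393e-20 J
= 0.2022 eV

0.2022


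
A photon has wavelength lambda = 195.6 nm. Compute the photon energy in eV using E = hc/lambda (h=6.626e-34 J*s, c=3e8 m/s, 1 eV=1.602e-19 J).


E = hc / lambda
= (6.626e-34)(3e8) / (195.6e-9)
= 1.9878e-25 / 1.9560e-07
= 1.0163e-18 J
Converting to eV: 1.0163e-18 / 1.602e-19
= 6.3437 eV

6.3437


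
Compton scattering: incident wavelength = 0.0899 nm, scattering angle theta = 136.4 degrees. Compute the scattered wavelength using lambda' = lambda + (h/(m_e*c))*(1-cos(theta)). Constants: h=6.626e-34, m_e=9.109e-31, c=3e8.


Compton wavelength: h/(m_e*c) = 2.4247e-12 m
d_lambda = 2.4247e-12 * (1 - cos(136.4 deg))
= 2.4247e-12 * 1.724172
= 4.1806e-12 m = 0.004181 nm
lambda' = 0.0899 + 0.004181
= 0.094081 nm

0.094081


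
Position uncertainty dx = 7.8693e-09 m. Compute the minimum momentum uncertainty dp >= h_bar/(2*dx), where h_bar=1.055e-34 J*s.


dp = h_bar / (2 * dx)
= 1.055e-34 / (2 * 7.8693e-09)
= 1.055e-34 / 1.5739e-08
= 6.7033e-27 kg*m/s

6.7033e-27


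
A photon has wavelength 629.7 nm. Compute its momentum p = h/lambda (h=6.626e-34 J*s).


p = h / lambda
= 6.626e-34 / (629.7e-9)
= 6.626e-34 / 6.2970e-07
= 1.0522e-27 kg*m/s

1.0522e-27


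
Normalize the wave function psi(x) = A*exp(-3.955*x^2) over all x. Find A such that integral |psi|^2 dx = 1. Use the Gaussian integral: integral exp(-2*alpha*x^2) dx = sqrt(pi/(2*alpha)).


integral |psi|^2 dx = A^2 * sqrt(pi/(2*alpha)) = 1
A^2 = sqrt(2*alpha/pi)
= sqrt(2 * 3.955 / pi)
= 1.586768
A = sqrt(1.586768)
= 1.2597

1.2597


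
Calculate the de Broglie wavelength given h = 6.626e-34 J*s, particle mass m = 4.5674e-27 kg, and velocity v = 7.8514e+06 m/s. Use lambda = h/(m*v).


lambda = h / (m * v)
= 6.626e-34 / (4.5674e-27 * 7.8514e+06)
= 6.626e-34 / 3.5860e-20
= 1.8477e-14 m

1.8477e-14


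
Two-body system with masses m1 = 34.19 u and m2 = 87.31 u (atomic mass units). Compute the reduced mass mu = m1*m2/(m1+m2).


mu = m1 * m2 / (m1 + m2)
= 34.19 * 87.31 / (34.19 + 87.31)
= 2985.1289 / 121.5
= 24.569 u

24.569


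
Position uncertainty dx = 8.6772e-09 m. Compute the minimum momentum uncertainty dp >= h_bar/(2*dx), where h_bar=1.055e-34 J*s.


dp = h_bar / (2 * dx)
= 1.055e-34 / (2 * 8.6772e-09)
= 1.055e-34 / 1.7354e-08
= 6.0791e-27 kg*m/s

6.0791e-27


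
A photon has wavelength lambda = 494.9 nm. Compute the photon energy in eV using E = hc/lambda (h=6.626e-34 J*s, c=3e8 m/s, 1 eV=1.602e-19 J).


E = hc / lambda
= (6.626e-34)(3e8) / (494.9e-9)
= 1.9878e-25 / 4.9490e-07
= 4.0166e-19 J
Converting to eV: 4.0166e-19 / 1.602e-19
= 2.5072 eV

2.5072


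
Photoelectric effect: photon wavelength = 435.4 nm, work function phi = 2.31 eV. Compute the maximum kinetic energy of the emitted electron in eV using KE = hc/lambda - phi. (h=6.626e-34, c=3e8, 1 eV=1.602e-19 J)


E_photon = hc / lambda
= (6.626e-34)(3e8) / (435.4e-9)
= 4.5655e-19 J
= 2.8498 eV
KE = E_photon - phi
= 2.8498 - 2.31
= 0.5398 eV

0.5398


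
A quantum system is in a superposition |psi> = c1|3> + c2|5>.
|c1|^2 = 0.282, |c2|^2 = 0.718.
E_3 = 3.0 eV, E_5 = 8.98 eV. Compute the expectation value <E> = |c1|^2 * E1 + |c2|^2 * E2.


<E> = |c1|^2 * E1 + |c2|^2 * E2
= 0.282 * 3.0 + 0.718 * 8.98
= 0.846 + 6.4476
= 7.2936 eV

7.2936


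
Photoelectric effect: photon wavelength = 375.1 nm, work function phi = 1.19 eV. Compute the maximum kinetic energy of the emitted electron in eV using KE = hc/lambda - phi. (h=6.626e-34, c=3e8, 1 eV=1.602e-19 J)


E_photon = hc / lambda
= (6.626e-34)(3e8) / (375.1e-9)
= 5.2994e-19 J
= 3.308 eV
KE = E_photon - phi
= 3.308 - 1.19
= 2.118 eV

2.118


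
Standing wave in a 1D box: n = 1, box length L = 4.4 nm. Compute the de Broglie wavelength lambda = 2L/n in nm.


lambda = 2L / n
= 2 * 4.4 / 1
= 8.8 / 1
= 8.8 nm

8.8


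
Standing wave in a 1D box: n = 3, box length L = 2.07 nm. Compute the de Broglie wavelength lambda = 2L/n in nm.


lambda = 2L / n
= 2 * 2.07 / 3
= 4.14 / 3
= 1.38 nm

1.38


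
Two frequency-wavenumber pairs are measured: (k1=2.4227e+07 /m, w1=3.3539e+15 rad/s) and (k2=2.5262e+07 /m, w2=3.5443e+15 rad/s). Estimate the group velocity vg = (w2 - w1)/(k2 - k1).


vg = (w2 - w1) / (k2 - k1)
= (3.5443e+15 - 3.3539e+15) / (2.5262e+07 - 2.4227e+07)
= 1.9040e+14 / 1.0350e+06
= 1.8396e+08 m/s

1.8396e+08


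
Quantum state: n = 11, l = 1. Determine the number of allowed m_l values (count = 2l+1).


m_l ranges from -l to +l in integer steps
So m_l goes from -1 to +1
Count = 2l + 1 = 2*1 + 1
= 3

3


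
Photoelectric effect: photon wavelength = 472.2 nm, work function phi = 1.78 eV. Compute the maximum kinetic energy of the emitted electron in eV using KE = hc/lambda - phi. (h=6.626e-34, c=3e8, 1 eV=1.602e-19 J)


E_photon = hc / lambda
= (6.626e-34)(3e8) / (472.2e-9)
= 4.2097e-19 J
= 2.6278 eV
KE = E_photon - phi
= 2.6278 - 1.78
= 0.8478 eV

0.8478


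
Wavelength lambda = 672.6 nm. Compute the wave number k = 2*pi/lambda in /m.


k = 2 * pi / lambda
= 6.2832 / (672.6e-9)
= 6.2832 / 6.7260e-07
= 9.3416e+06 /m

9.3416e+06


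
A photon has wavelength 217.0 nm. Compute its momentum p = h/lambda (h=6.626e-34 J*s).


p = h / lambda
= 6.626e-34 / (217.0e-9)
= 6.626e-34 / 2.1700e-07
= 3.0535e-27 kg*m/s

3.0535e-27


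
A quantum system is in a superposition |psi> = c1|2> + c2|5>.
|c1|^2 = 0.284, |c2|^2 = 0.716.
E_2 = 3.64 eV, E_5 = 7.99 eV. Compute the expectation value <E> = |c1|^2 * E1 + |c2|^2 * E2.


<E> = |c1|^2 * E1 + |c2|^2 * E2
= 0.284 * 3.64 + 0.716 * 7.99
= 1.0338 + 5.7208
= 6.7546 eV

6.7546


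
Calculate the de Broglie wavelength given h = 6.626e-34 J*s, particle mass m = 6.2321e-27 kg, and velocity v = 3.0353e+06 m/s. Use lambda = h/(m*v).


lambda = h / (m * v)
= 6.626e-34 / (6.2321e-27 * 3.0353e+06)
= 6.626e-34 / 1.8916e-20
= 3.5028e-14 m

3.5028e-14


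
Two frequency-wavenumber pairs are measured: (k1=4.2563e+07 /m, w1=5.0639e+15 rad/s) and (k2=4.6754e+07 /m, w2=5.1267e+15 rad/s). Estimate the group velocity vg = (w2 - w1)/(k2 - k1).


vg = (w2 - w1) / (k2 - k1)
= (5.1267e+15 - 5.0639e+15) / (4.6754e+07 - 4.2563e+07)
= 6.2800e+13 / 4.1910e+06
= 1.4984e+07 m/s

1.4984e+07


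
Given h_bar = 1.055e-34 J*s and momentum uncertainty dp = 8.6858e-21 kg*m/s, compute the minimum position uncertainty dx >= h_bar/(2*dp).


dx = h_bar / (2 * dp)
= 1.055e-34 / (2 * 8.6858e-21)
= 1.055e-34 / 1.7372e-20
= 6.0731e-15 m

6.0731e-15


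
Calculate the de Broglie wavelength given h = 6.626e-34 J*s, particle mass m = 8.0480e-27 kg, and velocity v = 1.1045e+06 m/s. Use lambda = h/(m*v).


lambda = h / (m * v)
= 6.626e-34 / (8.0480e-27 * 1.1045e+06)
= 6.626e-34 / 8.8890e-21
= 7.4541e-14 m

7.4541e-14


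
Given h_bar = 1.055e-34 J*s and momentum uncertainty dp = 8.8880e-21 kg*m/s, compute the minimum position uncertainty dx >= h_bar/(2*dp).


dx = h_bar / (2 * dp)
= 1.055e-34 / (2 * 8.8880e-21)
= 1.055e-34 / 1.7776e-20
= 5.9350e-15 m

5.9350e-15


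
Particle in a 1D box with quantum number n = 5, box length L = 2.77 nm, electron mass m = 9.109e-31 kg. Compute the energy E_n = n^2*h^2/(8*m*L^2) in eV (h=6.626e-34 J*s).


E = n^2 * h^2 / (8 * m * L^2)
= 5^2 * (6.626e-34)^2 / (8 * 9.109e-31 * (2.77e-9)^2)
= 25 * 4.3904e-67 / (8 * 9.109e-31 * 7.6729e-18)
= 1.9630e-19 J
= 1.2253 eV

1.2253


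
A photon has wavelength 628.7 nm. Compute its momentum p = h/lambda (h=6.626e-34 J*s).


p = h / lambda
= 6.626e-34 / (628.7e-9)
= 6.626e-34 / 6.2870e-07
= 1.0539e-27 kg*m/s

1.0539e-27


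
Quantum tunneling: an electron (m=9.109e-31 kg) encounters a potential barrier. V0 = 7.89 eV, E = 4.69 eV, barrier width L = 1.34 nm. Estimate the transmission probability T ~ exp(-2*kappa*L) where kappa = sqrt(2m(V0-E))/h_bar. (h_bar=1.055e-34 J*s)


V0 - E = 3.2 eV = 5.1264e-19 J
kappa = sqrt(2 * m * (V0-E)) / h_bar
= sqrt(2 * 9.109e-31 * 5.1264e-19) / 1.055e-34
= 9.1602e+09 /m
2*kappa*L = 2 * 9.1602e+09 * 1.34e-9
= 24.5493
T = exp(-24.5493) = 2.179611e-11

2.179611e-11


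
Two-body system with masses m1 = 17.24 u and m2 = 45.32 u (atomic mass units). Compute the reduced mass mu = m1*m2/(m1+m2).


mu = m1 * m2 / (m1 + m2)
= 17.24 * 45.32 / (17.24 + 45.32)
= 781.3168 / 62.56
= 12.4891 u

12.4891


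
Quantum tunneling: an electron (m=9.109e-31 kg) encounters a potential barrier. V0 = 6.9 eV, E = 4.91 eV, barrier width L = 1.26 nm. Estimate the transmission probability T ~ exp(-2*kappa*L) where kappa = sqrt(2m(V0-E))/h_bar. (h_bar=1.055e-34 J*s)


V0 - E = 1.99 eV = 3.1880e-19 J
kappa = sqrt(2 * m * (V0-E)) / h_bar
= sqrt(2 * 9.109e-31 * 3.1880e-19) / 1.055e-34
= 7.2236e+09 /m
2*kappa*L = 2 * 7.2236e+09 * 1.26e-9
= 18.2036
T = exp(-18.2036) = 1.242500e-08

1.242500e-08


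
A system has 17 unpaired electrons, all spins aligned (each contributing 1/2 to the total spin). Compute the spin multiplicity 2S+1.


Total spin S = N * (1/2) = 17 * 0.5 = 8.5
Spin multiplicity = 2S + 1
= 2 * 8.5 + 1
= 18

18


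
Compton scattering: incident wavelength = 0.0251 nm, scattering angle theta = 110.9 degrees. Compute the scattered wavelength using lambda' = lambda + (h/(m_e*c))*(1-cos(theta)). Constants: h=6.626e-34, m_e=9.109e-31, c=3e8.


Compton wavelength: h/(m_e*c) = 2.4247e-12 m
d_lambda = 2.4247e-12 * (1 - cos(110.9 deg))
= 2.4247e-12 * 1.356738
= 3.2897e-12 m = 0.00329 nm
lambda' = 0.0251 + 0.00329
= 0.02839 nm

0.02839


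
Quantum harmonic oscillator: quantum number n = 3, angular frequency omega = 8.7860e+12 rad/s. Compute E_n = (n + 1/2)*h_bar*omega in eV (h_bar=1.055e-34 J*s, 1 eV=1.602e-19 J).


E = (n + 1/2) * h_bar * omega
= (3 + 0.5) * 1.055e-34 * 8.7860e+12
= 3.5 * 9.2692e-22
= 3.2442e-21 J
= 0.0203 eV

0.0203


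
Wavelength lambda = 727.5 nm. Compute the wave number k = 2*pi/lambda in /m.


k = 2 * pi / lambda
= 6.2832 / (727.5e-9)
= 6.2832 / 7.2750e-07
= 8.6367e+06 /m

8.6367e+06


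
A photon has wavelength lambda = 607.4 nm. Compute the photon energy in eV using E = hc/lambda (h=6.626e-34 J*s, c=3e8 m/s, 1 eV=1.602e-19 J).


E = hc / lambda
= (6.626e-34)(3e8) / (607.4e-9)
= 1.9878e-25 / 6.0740e-07
= 3.2726e-19 J
Converting to eV: 3.2726e-19 / 1.602e-19
= 2.0428 eV

2.0428


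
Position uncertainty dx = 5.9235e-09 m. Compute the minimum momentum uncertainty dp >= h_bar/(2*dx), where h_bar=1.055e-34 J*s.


dp = h_bar / (2 * dx)
= 1.055e-34 / (2 * 5.9235e-09)
= 1.055e-34 / 1.1847e-08
= 8.9052e-27 kg*m/s

8.9052e-27


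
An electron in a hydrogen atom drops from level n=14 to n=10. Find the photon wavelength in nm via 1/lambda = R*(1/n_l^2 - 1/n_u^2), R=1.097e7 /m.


1/lambda = R * (1/n_l^2 - 1/n_u^2)
= 1.097e7 * (1/10^2 - 1/14^2)
= 1.097e7 * (0.01 - 0.005102)
= 1.097e7 * 0.004898
= 5.3731e+04 /m
lambda = 1 / 5.3731e+04 = 18611.3643 nm

18611.3643


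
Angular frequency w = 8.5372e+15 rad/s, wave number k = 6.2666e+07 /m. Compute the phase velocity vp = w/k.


vp = w / k
= 8.5372e+15 / 6.2666e+07
= 1.3623e+08 m/s

1.3623e+08


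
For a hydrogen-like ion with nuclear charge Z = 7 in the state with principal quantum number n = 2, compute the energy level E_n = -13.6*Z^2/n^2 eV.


E_n = -13.6 * Z^2 / n^2
= -13.6 * 7^2 / 2^2
= -13.6 * 49 / 4
= -166.6 eV

-166.6


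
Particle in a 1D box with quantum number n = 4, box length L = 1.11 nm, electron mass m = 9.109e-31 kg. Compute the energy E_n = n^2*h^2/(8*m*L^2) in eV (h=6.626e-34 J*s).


E = n^2 * h^2 / (8 * m * L^2)
= 4^2 * (6.626e-34)^2 / (8 * 9.109e-31 * (1.11e-9)^2)
= 16 * 4.3904e-67 / (8 * 9.109e-31 * 1.2321e-18)
= 7.8238e-19 J
= 4.8838 eV

4.8838


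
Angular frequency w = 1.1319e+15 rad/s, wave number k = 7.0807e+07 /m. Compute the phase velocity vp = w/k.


vp = w / k
= 1.1319e+15 / 7.0807e+07
= 1.5986e+07 m/s

1.5986e+07


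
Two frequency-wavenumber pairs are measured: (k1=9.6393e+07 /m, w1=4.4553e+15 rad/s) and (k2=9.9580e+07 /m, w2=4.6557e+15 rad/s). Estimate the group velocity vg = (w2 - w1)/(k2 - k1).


vg = (w2 - w1) / (k2 - k1)
= (4.6557e+15 - 4.4553e+15) / (9.9580e+07 - 9.6393e+07)
= 2.0040e+14 / 3.1870e+06
= 6.2880e+07 m/s

6.2880e+07


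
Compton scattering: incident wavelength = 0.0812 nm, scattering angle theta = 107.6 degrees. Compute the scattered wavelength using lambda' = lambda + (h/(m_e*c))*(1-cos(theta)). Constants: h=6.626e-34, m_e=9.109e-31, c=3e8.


Compton wavelength: h/(m_e*c) = 2.4247e-12 m
d_lambda = 2.4247e-12 * (1 - cos(107.6 deg))
= 2.4247e-12 * 1.30237
= 3.1579e-12 m = 0.003158 nm
lambda' = 0.0812 + 0.003158
= 0.084358 nm

0.084358


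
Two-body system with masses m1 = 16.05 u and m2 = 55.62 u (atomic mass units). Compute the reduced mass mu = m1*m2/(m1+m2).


mu = m1 * m2 / (m1 + m2)
= 16.05 * 55.62 / (16.05 + 55.62)
= 892.701 / 71.67
= 12.4557 u

12.4557


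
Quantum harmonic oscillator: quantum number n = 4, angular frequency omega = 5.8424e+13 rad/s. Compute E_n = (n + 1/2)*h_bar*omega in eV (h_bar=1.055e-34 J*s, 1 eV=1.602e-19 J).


E = (n + 1/2) * h_bar * omega
= (4 + 0.5) * 1.055e-34 * 5.8424e+13
= 4.5 * 6.1637e-21
= 2.7737e-20 J
= 0.1731 eV

0.1731


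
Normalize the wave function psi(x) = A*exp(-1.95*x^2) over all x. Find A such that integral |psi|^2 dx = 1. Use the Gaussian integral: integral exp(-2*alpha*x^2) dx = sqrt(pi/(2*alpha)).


integral |psi|^2 dx = A^2 * sqrt(pi/(2*alpha)) = 1
A^2 = sqrt(2*alpha/pi)
= sqrt(2 * 1.95 / pi)
= 1.114185
A = sqrt(1.114185)
= 1.0555

1.0555


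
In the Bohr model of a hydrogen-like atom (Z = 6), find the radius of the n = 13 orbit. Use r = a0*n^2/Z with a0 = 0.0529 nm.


r = a0 * n^2 / Z
= 0.0529 * 13^2 / 6
= 0.0529 * 169 / 6
= 1.49 nm

1.49


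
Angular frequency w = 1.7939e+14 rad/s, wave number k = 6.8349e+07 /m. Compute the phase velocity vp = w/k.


vp = w / k
= 1.7939e+14 / 6.8349e+07
= 2.6246e+06 m/s

2.6246e+06


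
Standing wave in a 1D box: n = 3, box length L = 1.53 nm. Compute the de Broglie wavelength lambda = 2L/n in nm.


lambda = 2L / n
= 2 * 1.53 / 3
= 3.06 / 3
= 1.02 nm

1.02


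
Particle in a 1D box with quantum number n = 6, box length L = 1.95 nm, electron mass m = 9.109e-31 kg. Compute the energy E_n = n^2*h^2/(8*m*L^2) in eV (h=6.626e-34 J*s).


E = n^2 * h^2 / (8 * m * L^2)
= 6^2 * (6.626e-34)^2 / (8 * 9.109e-31 * (1.95e-9)^2)
= 36 * 4.3904e-67 / (8 * 9.109e-31 * 3.8025e-18)
= 5.7039e-19 J
= 3.5605 eV

3.5605


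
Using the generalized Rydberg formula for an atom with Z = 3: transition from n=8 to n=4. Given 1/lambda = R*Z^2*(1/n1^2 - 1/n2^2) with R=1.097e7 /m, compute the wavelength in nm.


1/lambda = R * Z^2 * (1/n1^2 - 1/n2^2)
= 1.097e7 * 3^2 * (1/4^2 - 1/8^2)
= 1.097e7 * 9 * (0.0625 - 0.015625)
= 4.6280e+06 /m
lambda = 1 / 4.6280e+06
= 216.0775 nm

216.0775


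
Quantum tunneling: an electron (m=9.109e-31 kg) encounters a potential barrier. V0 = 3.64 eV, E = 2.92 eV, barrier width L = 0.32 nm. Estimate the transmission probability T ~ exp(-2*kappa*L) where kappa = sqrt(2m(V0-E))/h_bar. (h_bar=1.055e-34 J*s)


V0 - E = 0.72 eV = 1.1534e-19 J
kappa = sqrt(2 * m * (V0-E)) / h_bar
= sqrt(2 * 9.109e-31 * 1.1534e-19) / 1.055e-34
= 4.3451e+09 /m
2*kappa*L = 2 * 4.3451e+09 * 0.32e-9
= 2.7808
T = exp(-2.7808) = 6.198667e-02

6.198667e-02


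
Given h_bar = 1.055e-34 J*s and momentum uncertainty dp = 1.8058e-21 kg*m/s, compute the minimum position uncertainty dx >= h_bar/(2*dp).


dx = h_bar / (2 * dp)
= 1.055e-34 / (2 * 1.8058e-21)
= 1.055e-34 / 3.6116e-21
= 2.9211e-14 m

2.9211e-14


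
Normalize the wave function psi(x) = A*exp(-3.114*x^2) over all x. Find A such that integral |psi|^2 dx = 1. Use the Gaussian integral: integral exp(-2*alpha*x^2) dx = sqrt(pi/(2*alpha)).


integral |psi|^2 dx = A^2 * sqrt(pi/(2*alpha)) = 1
A^2 = sqrt(2*alpha/pi)
= sqrt(2 * 3.114 / pi)
= 1.407989
A = sqrt(1.407989)
= 1.1866

1.1866


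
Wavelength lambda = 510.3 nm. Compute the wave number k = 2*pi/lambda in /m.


k = 2 * pi / lambda
= 6.2832 / (510.3e-9)
= 6.2832 / 5.1030e-07
= 1.2313e+07 /m

1.2313e+07


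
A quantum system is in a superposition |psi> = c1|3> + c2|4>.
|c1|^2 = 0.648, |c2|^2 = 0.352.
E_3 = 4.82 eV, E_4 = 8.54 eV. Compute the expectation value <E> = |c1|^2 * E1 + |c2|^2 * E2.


<E> = |c1|^2 * E1 + |c2|^2 * E2
= 0.648 * 4.82 + 0.352 * 8.54
= 3.1234 + 3.0061
= 6.1294 eV

6.1294


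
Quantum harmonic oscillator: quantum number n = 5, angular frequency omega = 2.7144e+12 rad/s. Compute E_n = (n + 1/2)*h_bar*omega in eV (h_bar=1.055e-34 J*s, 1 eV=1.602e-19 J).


E = (n + 1/2) * h_bar * omega
= (5 + 0.5) * 1.055e-34 * 2.7144e+12
= 5.5 * 2.8637e-22
= 1.5750e-21 J
= 0.0098 eV

0.0098


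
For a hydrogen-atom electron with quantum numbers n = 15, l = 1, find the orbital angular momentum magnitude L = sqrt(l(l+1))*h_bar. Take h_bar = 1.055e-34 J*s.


L = sqrt(l*(l+1)) * h_bar
= sqrt(1 * 2) * 1.055e-34
= sqrt(2) * 1.055e-34
= 1.4142 * 1.055e-34
= 1.4920e-34 J*s

1.4920e-34


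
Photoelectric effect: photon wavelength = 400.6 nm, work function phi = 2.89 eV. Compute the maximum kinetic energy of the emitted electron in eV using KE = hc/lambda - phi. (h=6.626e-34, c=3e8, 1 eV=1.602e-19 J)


E_photon = hc / lambda
= (6.626e-34)(3e8) / (400.6e-9)
= 4.9621e-19 J
= 3.0974 eV
KE = E_photon - phi
= 3.0974 - 2.89
= 0.2074 eV

0.2074


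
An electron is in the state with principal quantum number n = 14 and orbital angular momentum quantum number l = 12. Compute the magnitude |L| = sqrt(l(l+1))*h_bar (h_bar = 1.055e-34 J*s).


L = sqrt(l*(l+1)) * h_bar
= sqrt(12 * 13) * 1.055e-34
= sqrt(156) * 1.055e-34
= 12.49 * 1.055e-34
= 1.3177e-33 J*s

1.3177e-33


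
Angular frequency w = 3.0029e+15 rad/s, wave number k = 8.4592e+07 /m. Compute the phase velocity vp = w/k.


vp = w / k
= 3.0029e+15 / 8.4592e+07
= 3.5499e+07 m/s

3.5499e+07


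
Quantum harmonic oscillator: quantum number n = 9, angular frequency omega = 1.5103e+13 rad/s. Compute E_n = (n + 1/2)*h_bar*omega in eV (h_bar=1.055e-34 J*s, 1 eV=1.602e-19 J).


E = (n + 1/2) * h_bar * omega
= (9 + 0.5) * 1.055e-34 * 1.5103e+13
= 9.5 * 1.5934e-21
= 1.5137e-20 J
= 0.0945 eV

0.0945


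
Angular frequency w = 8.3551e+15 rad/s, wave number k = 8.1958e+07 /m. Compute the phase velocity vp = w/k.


vp = w / k
= 8.3551e+15 / 8.1958e+07
= 1.0194e+08 m/s

1.0194e+08


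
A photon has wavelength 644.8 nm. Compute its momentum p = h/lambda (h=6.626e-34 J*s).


p = h / lambda
= 6.626e-34 / (644.8e-9)
= 6.626e-34 / 6.4480e-07
= 1.0276e-27 kg*m/s

1.0276e-27


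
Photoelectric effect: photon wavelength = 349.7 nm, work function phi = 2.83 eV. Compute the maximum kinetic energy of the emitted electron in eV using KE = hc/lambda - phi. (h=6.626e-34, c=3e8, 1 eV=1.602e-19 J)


E_photon = hc / lambda
= (6.626e-34)(3e8) / (349.7e-9)
= 5.6843e-19 J
= 3.5483 eV
KE = E_photon - phi
= 3.5483 - 2.83
= 0.7183 eV

0.7183


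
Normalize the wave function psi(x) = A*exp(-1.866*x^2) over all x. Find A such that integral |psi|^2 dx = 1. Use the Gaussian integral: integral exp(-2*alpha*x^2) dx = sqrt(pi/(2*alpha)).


integral |psi|^2 dx = A^2 * sqrt(pi/(2*alpha)) = 1
A^2 = sqrt(2*alpha/pi)
= sqrt(2 * 1.866 / pi)
= 1.089923
A = sqrt(1.089923)
= 1.044

1.044


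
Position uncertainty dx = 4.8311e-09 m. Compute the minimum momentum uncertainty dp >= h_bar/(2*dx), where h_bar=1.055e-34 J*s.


dp = h_bar / (2 * dx)
= 1.055e-34 / (2 * 4.8311e-09)
= 1.055e-34 / 9.6622e-09
= 1.0919e-26 kg*m/s

1.0919e-26


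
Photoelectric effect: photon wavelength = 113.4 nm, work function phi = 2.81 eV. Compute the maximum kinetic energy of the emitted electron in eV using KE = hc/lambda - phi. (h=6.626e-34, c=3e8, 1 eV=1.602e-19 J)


E_photon = hc / lambda
= (6.626e-34)(3e8) / (113.4e-9)
= 1.7529e-18 J
= 10.942 eV
KE = E_photon - phi
= 10.942 - 2.81
= 8.132 eV

8.132


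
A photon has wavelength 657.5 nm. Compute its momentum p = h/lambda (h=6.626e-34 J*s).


p = h / lambda
= 6.626e-34 / (657.5e-9)
= 6.626e-34 / 6.5750e-07
= 1.0078e-27 kg*m/s

1.0078e-27


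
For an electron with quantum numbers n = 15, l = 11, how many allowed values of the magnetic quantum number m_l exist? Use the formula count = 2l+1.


m_l ranges from -l to +l in integer steps
So m_l goes from -11 to +11
Count = 2l + 1 = 2*11 + 1
= 23

23


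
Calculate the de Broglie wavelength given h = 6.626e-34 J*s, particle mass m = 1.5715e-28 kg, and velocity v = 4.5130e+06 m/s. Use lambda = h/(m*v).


lambda = h / (m * v)
= 6.626e-34 / (1.5715e-28 * 4.5130e+06)
= 6.626e-34 / 7.0922e-22
= 9.3427e-13 m

9.3427e-13


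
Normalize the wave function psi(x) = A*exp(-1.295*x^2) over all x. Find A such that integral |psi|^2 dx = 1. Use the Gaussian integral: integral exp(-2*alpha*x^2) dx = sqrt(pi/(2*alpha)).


integral |psi|^2 dx = A^2 * sqrt(pi/(2*alpha)) = 1
A^2 = sqrt(2*alpha/pi)
= sqrt(2 * 1.295 / pi)
= 0.907977
A = sqrt(0.907977)
= 0.9529

0.9529


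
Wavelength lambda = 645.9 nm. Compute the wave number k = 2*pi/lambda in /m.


k = 2 * pi / lambda
= 6.2832 / (645.9e-9)
= 6.2832 / 6.4590e-07
= 9.7278e+06 /m

9.7278e+06


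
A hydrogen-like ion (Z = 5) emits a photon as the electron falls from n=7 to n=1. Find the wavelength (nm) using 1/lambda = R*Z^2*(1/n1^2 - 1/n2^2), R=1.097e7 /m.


1/lambda = R * Z^2 * (1/n1^2 - 1/n2^2)
= 1.097e7 * 5^2 * (1/1^2 - 1/7^2)
= 1.097e7 * 25 * (1.0 - 0.020408)
= 2.6865e+08 /m
lambda = 1 / 2.6865e+08
= 3.7223 nm

3.7223


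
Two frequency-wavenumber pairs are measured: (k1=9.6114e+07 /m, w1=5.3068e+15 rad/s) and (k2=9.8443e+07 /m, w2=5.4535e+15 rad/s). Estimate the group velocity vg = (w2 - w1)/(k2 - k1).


vg = (w2 - w1) / (k2 - k1)
= (5.4535e+15 - 5.3068e+15) / (9.8443e+07 - 9.6114e+07)
= 1.4670e+14 / 2.3290e+06
= 6.2988e+07 m/s

6.2988e+07


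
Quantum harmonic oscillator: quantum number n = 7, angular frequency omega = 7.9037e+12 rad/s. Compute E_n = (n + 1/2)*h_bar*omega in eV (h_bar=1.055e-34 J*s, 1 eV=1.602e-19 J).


E = (n + 1/2) * h_bar * omega
= (7 + 0.5) * 1.055e-34 * 7.9037e+12
= 7.5 * 8.3384e-22
= 6.2538e-21 J
= 0.039 eV

0.039


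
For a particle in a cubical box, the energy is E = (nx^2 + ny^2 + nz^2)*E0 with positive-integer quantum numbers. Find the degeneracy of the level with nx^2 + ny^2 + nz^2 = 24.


Enumerate all (nx, ny, nz) with nx^2 + ny^2 + nz^2 = 24:
(2,2,4)
(2,4,2)
(4,2,2)
Total degeneracy = 3

3


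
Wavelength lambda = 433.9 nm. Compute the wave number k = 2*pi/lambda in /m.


k = 2 * pi / lambda
= 6.2832 / (433.9e-9)
= 6.2832 / 4.3390e-07
= 1.4481e+07 /m

1.4481e+07


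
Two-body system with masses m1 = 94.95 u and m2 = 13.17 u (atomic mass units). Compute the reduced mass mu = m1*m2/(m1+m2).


mu = m1 * m2 / (m1 + m2)
= 94.95 * 13.17 / (94.95 + 13.17)
= 1250.4915 / 108.12
= 11.5658 u

11.5658


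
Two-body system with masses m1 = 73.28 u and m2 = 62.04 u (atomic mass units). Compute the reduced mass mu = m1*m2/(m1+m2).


mu = m1 * m2 / (m1 + m2)
= 73.28 * 62.04 / (73.28 + 62.04)
= 4546.2912 / 135.32
= 33.5966 u

33.5966


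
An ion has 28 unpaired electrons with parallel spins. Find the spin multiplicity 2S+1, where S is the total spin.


Total spin S = N * (1/2) = 28 * 0.5 = 14.0
Spin multiplicity = 2S + 1
= 2 * 14.0 + 1
= 29

29


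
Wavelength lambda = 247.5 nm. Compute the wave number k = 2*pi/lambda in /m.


k = 2 * pi / lambda
= 6.2832 / (247.5e-9)
= 6.2832 / 2.4750e-07
= 2.5387e+07 /m

2.5387e+07


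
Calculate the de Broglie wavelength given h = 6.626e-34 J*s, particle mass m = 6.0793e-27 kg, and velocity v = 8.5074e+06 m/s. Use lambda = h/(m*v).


lambda = h / (m * v)
= 6.626e-34 / (6.0793e-27 * 8.5074e+06)
= 6.626e-34 / 5.1719e-20
= 1.2812e-14 m

1.2812e-14


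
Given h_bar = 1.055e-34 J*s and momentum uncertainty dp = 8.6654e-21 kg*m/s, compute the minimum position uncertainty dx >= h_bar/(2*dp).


dx = h_bar / (2 * dp)
= 1.055e-34 / (2 * 8.6654e-21)
= 1.055e-34 / 1.7331e-20
= 6.0874e-15 m

6.0874e-15


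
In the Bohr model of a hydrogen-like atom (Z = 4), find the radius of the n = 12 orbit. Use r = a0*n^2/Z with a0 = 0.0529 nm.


r = a0 * n^2 / Z
= 0.0529 * 12^2 / 4
= 0.0529 * 144 / 4
= 1.9044 nm

1.9044
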